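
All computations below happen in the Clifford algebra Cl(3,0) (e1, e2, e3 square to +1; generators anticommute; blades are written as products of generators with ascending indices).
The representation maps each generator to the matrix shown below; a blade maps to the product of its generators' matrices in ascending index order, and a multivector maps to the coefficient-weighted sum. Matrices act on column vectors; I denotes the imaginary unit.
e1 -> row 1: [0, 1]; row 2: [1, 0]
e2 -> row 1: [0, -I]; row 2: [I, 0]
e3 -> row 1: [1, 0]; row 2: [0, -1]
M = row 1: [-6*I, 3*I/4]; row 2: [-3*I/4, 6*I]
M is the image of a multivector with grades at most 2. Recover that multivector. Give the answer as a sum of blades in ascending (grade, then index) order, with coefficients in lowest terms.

Method: 1, rho(e1), rho(e2), rho(e3) form a trace-orthogonal basis of the 2x2 complex matrices (tr(X Y) = 2 if X = Y, else 0), so M = m0*1 + m1*rho(e1) + m2*rho(e2) + m3*rho(e3) with m0 = tr(M)/2 = 0, m1 = tr(M rho(e1))/2 = 0, m2 = tr(M rho(e2))/2 = -3/4, m3 = tr(M rho(e3))/2 = -6*I.
Multiplying table entries, the bivector images are rho(e1 e2) = I*rho(e3), rho(e1 e3) = -I*rho(e2), rho(e2 e3) = I*rho(e1); with real blade coefficients the real parts of m0..m3 are the coefficients of 1, e1, e2, e3 and the imaginary parts give the bivectors (e2 e3: Im m1, e1 e3: -Im m2, e1 e2: Im m3).
Answer: -3/4*e2 - 6*e1 e2


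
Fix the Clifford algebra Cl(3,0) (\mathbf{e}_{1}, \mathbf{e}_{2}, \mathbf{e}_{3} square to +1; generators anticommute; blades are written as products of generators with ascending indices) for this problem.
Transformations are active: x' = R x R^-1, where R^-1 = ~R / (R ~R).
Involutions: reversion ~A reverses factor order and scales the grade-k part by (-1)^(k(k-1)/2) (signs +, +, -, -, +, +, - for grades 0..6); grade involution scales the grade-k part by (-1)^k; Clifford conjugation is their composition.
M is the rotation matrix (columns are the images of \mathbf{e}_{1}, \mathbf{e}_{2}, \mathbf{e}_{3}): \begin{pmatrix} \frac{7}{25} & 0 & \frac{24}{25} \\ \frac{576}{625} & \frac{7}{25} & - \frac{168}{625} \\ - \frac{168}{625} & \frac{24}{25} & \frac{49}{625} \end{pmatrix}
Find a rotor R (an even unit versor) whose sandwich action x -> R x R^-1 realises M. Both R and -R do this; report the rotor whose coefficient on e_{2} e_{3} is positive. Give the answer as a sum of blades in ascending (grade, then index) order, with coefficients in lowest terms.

Method: write R = a + b12*e_{1} e_{2} + b13*e_{1} e_{3} + b23*e_{2} e_{3} with a^2 + b12^2 + b13^2 + b23^2 = 1 (so R^-1 = ~R). Expanding the columns R e_j ~R gives tr M = 4a^2 - 1 and, from the antisymmetric part, M21 - M12 = -4a*b12, M13 - M31 = 4a*b13, M32 - M23 = -4a*b23.
Here tr M = \frac{399}{625}, so a^2 = (1 + tr M)/4 = \frac{256}{625} and a = ±\frac{16}{25}. Taking a = \frac{16}{25}: M21 - M12 = \frac{576}{625}, M13 - M31 = \frac{768}{625}, M32 - M23 = \frac{768}{625}, giving b12 = -\frac{9}{25}, b13 = \frac{12}{25}, b23 = -\frac{12}{25}, i.e. R = \frac{16}{25} - \frac{9}{25} e_{1} e_{2} + \frac{12}{25} e_{1} e_{3} - \frac{12}{25} e_{2} e_{3}.
Its e_{2} e_{3} coefficient is negative, so report the other preimage -R.
Answer: -\frac{16}{25} + \frac{9}{25} e_{1} e_{2} - \frac{12}{25} e_{1} e_{3} + \frac{12}{25} e_{2} e_{3}. Note: both R and -R realise this M (trace \frac{399}{625}); the covering map identifies them, and the e_{2} e_{3}-coefficient sign is the tie-breaker.


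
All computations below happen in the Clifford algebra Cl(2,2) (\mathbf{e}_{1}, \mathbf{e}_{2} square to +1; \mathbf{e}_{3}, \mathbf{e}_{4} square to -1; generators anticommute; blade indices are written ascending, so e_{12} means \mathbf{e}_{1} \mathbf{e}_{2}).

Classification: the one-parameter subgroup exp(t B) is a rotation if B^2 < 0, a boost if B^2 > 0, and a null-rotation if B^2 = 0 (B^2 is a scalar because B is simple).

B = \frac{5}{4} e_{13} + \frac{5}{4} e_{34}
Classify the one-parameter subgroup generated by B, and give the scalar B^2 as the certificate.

B^2 term by term: the squares give (\frac{5}{4})^2*(e_{13})^2 + (\frac{5}{4})^2*(e_{34})^2 = \frac{25}{16}*(+1) + \frac{25}{16}*(-1) = 0 (each basis 2-blade squares to minus the product of its generators' squares); cross terms between blades sharing an index anticommute and cancel. So B^2 = 0.
Answer: null-rotation, certificate B^2 = 0. Why this suffices: the scalar 0 survives any versor conjugation, so its sign alone determines the class however B is presented.


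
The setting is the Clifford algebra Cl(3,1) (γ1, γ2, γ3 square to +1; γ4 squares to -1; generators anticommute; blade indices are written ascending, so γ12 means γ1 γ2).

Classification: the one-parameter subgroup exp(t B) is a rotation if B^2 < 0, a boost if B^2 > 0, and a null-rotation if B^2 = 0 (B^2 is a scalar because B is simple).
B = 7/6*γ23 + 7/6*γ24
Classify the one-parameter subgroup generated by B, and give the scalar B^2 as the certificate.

B^2 term by term: the squares give (7/6)^2*(γ23)^2 + (7/6)^2*(γ24)^2 = 49/36*(-1) + 49/36*(+1) = 0 (each basis 2-blade squares to minus the product of its generators' squares); cross terms between blades sharing an index anticommute and cancel. So B^2 = 0.
Answer: null-rotation, certificate B^2 = 0. Key observation: B^2 = 0 is a conjugation invariant, so its sign decides the class regardless of the surface form of B.


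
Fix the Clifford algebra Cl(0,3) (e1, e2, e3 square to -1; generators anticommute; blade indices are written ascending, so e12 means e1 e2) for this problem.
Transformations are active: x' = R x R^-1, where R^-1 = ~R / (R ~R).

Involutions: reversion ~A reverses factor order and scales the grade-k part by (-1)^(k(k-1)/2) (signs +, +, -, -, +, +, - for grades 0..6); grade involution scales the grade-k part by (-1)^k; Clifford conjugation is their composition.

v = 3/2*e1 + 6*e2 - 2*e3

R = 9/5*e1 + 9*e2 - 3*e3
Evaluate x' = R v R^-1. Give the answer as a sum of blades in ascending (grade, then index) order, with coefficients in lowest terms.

~R = 9/5*e1 + 9*e2 - 3*e3, and R ~R = -2331/25, so R^-1 = ~R / (-2331/25).
R v = -627/10 - 27/10*e12 + 9/10*e13
Answer: 477/518*e1 + 1581/259*e2 - 527/259*e3


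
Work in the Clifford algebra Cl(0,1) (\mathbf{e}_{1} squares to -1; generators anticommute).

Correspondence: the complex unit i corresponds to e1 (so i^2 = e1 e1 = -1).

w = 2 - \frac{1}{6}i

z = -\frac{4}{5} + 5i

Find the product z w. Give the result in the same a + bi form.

In blades: z = -\frac{4}{5} + 5 e_{1}, w = 2 - \frac{1}{6} e_{1}.
Distribute z over w term by term (generator squares from the signature, products reordered to ascending indices): (-\frac{4}{5})*w = -\frac{8}{5} + \frac{2}{15} e_{1}; (5 e_{1})*w = \frac{5}{6} + 10 e_{1}.
Sum: -\frac{23}{30} + \frac{152}{15} e_{1}; translating back through the correspondence:
Answer: -\frac{23}{30} + \frac{152}{15}i


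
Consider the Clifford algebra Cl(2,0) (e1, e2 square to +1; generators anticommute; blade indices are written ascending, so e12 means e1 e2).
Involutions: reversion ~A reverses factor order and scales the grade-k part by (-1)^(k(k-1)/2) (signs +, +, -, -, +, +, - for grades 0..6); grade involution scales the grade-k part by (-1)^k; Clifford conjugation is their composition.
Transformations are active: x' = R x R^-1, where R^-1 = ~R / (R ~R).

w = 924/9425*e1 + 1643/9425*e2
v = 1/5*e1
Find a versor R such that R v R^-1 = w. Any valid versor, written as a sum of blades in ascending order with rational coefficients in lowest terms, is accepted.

Why this works: both vectors square to 1/25, so q(v) = q(w) and R = v + w = 2809/9425*e1 + 1643/9425*e2 carries v to w — its own direction survives, the complement (v - w)/2 flips.
Answer: 2809/9425*e1 + 1643/9425*e2


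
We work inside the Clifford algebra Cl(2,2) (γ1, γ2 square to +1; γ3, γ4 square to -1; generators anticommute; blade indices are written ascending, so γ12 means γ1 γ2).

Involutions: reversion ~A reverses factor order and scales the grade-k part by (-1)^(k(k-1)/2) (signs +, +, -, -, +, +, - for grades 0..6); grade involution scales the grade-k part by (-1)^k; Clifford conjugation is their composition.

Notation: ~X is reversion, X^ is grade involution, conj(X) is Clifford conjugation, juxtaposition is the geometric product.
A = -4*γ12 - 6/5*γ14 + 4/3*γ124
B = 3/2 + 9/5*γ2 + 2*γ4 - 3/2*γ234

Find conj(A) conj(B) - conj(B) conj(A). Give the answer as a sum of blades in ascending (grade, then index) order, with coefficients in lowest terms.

first term: -24/5*γ1 + 26/3*γ12 + 2*γ13 + 21/5*γ14 + 9/5*γ123 - 96/25*γ124 - 6*γ134
second term: 24/5*γ1 + 26/3*γ12 - 2*γ13 + 21/5*γ14 - 9/5*γ123 - 96/25*γ124 + 6*γ134
Answer: -48/5*γ1 + 4*γ13 + 18/5*γ123 - 12*γ134


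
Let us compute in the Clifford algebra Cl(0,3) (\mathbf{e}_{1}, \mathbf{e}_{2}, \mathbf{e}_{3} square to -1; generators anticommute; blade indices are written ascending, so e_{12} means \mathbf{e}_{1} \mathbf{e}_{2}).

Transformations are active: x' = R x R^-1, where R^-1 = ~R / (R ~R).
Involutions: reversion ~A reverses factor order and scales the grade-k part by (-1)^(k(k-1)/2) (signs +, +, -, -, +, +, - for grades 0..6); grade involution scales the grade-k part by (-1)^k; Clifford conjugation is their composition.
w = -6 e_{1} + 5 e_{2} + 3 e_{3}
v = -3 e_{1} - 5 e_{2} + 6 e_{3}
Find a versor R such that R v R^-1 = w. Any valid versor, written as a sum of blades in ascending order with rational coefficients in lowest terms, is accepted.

Sketch: the shared square -70 makes R = v + w = -9 e_{1} + 9 e_{3} the natural versor; its sandwich fixes that direction, negates (v - w)/2, and sends v to w.
Answer: -9 e_{1} + 9 e_{3}


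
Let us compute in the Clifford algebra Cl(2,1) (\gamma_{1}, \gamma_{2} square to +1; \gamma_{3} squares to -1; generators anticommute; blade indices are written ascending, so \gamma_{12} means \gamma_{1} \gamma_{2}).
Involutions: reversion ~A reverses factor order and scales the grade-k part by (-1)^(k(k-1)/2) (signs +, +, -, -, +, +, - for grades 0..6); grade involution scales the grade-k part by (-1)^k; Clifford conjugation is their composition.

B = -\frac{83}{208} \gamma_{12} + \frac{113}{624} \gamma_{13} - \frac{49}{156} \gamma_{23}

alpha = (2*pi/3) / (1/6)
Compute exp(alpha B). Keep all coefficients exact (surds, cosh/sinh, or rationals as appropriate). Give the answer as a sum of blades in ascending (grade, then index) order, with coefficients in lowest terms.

B^2 term by term: the squares give (-\frac{83}{208})^2*(\gamma_{12})^2 + (\frac{113}{624})^2*(\gamma_{13})^2 + (-\frac{49}{156})^2*(\gamma_{23})^2 = \frac{6889}{43264}*(-1) + \frac{12769}{389376}*(+1) + \frac{2401}{24336}*(+1) = -\frac{1}{36} (each basis 2-blade squares to minus the product of its generators' squares); cross terms between blades sharing an index anticommute and cancel. So B^2 = -\frac{1}{36}.
B^2 = -\frac{1}{36} — the series telescopes trigonometrically here: l = \frac{1}{6}, alpha*l = \frac{2 \pi}{3}, so exp(alpha B) = cos(\frac{2 \pi}{3}) + (sin(\frac{2 \pi}{3})/(\frac{1}{6}))*B = - \frac{1}{2} + (3 \sqrt{3})*B.
Answer: - \frac{1}{2} - \frac{249 \sqrt{3}}{208} \gamma_{12} + \frac{113 \sqrt{3}}{208} \gamma_{13} - \frac{49 \sqrt{3}}{52} \gamma_{23}


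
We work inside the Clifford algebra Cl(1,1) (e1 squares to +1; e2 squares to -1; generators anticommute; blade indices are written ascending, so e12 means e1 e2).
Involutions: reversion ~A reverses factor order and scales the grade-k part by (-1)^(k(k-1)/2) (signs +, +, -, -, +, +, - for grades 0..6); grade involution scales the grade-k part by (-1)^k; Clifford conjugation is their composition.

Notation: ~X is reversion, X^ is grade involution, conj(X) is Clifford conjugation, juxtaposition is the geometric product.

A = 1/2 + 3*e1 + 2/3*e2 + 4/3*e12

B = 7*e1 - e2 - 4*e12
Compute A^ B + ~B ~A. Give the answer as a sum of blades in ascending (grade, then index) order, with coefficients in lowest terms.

first term: -27 + 15/2*e1 + 13/6*e2 + 17/3*e12
second term: 49/3 + 13/6*e1 - 131/6*e2 + 29/3*e12
Answer: -32/3 + 29/3*e1 - 59/3*e2 + 46/3*e12


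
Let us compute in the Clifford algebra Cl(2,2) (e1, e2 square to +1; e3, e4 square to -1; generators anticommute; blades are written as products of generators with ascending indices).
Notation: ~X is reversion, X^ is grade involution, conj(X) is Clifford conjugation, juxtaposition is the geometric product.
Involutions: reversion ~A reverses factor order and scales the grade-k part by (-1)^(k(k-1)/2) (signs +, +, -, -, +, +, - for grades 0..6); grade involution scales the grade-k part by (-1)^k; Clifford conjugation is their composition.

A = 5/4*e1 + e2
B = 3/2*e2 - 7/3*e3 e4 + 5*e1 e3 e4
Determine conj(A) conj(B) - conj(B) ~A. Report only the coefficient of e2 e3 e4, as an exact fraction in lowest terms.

first term: 3/2 + 15/8*e1 e2 - 25/4*e3 e4 - 35/12*e1 e3 e4 - 7/3*e2 e3 e4 + 5*e1 e2 e3 e4
second term: -3/2 + 15/8*e1 e2 + 25/4*e3 e4 + 35/12*e1 e3 e4 + 7/3*e2 e3 e4 + 5*e1 e2 e3 e4
Answer: -14/3


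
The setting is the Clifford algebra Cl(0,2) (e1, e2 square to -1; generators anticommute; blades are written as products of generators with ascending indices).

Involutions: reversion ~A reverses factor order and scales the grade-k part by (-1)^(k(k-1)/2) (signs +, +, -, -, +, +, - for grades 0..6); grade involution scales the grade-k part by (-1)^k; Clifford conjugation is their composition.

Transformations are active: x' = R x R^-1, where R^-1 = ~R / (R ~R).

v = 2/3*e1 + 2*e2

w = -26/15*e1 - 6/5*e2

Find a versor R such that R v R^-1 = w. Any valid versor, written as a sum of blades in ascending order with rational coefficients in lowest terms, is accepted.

Here q(v) = q(w) = -40/9; the classical choice R = v + w = -16/15*e1 + 4/5*e2 then realises v -> w under the sandwich.
Answer: -16/15*e1 + 4/5*e2


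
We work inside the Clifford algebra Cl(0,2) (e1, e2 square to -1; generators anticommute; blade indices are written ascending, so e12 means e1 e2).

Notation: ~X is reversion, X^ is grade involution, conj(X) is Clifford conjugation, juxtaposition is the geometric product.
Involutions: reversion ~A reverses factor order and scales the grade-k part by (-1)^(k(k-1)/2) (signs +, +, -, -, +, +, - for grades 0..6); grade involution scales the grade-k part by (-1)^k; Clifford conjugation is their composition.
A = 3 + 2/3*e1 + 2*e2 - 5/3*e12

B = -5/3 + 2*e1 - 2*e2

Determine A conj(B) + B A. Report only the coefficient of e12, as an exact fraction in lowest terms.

first term: -23/3 - 34/9*e1 + 6*e2 + 73/9*e12
second term: -7/3 + 74/9*e1 - 6*e2 + 73/9*e12
Answer: 146/9


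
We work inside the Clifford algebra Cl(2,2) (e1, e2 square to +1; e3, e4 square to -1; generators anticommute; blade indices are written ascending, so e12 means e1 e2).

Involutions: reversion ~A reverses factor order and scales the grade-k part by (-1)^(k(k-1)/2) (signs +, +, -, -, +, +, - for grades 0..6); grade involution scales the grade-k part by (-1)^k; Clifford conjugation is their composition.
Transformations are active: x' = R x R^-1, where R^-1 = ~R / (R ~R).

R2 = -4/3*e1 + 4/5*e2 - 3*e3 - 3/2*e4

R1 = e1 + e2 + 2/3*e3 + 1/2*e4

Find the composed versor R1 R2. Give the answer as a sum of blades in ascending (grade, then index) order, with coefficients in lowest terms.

Distribute over the terms of R1 (each basis-blade product reordered to ascending indices, repeated generators contracted through their squares):
(e1) R2 = -4/3 + 4/5*e12 - 3*e13 - 3/2*e14
(e2) R2 = 4/5 + 4/3*e12 - 3*e23 - 3/2*e24
(2/3*e3) R2 = 2 + 8/9*e13 - 8/15*e23 - e34
(1/2*e4) R2 = 3/4 + 2/3*e14 - 2/5*e24 + 3/2*e34
Summing the partial products and collecting blades:
Answer: 133/60 + 32/15*e12 - 19/9*e13 - 5/6*e14 - 53/15*e23 - 19/10*e24 + 1/2*e34


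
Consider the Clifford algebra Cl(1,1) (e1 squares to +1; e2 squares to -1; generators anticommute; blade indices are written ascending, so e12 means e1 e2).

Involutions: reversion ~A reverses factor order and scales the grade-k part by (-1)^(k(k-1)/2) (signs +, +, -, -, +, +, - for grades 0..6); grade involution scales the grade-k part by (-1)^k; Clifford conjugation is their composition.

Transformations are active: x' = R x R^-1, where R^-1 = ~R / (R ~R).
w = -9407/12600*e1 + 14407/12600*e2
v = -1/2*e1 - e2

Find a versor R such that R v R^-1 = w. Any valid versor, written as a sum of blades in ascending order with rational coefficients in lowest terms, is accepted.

Take R = v + w = -15707/12600*e1 + 1807/12600*e2. Because q(v) = q(w) = -3/4, conjugation by R sends v exactly to w.
Answer: -15707/12600*e1 + 1807/12600*e2


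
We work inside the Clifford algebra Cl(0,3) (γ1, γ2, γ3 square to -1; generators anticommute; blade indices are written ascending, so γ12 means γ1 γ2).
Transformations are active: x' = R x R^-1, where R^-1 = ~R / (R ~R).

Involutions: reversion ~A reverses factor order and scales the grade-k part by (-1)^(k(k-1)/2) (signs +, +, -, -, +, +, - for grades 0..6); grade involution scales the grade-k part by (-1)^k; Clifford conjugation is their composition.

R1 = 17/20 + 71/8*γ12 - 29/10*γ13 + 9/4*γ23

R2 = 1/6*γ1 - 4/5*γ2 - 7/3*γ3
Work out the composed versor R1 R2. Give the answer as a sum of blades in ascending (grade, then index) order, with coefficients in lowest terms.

Distribute over the terms of R2 (each basis-blade product reordered to ascending indices, repeated generators contracted through their squares):
R1 (1/6*γ1) = 17/120*γ1 + 71/48*γ2 - 29/60*γ3 + 3/8*γ123
R1 (-4/5*γ2) = 71/10*γ1 - 17/25*γ2 - 9/5*γ3 - 58/25*γ123
R1 (-7/3*γ3) = -203/30*γ1 + 21/4*γ2 - 119/60*γ3 - 497/24*γ123
Summing the partial products and collecting blades:
Answer: 19/40*γ1 + 7259/1200*γ2 - 64/15*γ3 - 1699/75*γ123


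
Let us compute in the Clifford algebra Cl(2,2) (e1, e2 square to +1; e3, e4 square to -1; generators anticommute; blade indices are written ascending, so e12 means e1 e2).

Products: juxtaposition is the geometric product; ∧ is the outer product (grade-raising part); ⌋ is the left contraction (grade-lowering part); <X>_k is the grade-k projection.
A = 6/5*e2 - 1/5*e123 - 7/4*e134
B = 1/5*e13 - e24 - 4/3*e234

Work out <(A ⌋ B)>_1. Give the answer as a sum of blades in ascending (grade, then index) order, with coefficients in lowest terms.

step 1: -6/5*e4 - 8/5*e34
step 2: -6/5*e4
Answer: -6/5*e4


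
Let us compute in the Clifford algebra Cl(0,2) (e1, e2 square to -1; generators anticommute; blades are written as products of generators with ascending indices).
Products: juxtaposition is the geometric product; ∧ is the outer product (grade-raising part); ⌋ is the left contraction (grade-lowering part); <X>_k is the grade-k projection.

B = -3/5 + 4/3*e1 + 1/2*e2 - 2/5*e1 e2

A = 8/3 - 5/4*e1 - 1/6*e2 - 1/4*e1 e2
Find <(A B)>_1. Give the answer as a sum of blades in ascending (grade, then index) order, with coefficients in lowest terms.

step 1: 1/20 + 1619/360*e1 + 3/5*e2 - 95/72*e1 e2
step 2: 1619/360*e1 + 3/5*e2
Answer: 1619/360*e1 + 3/5*e2


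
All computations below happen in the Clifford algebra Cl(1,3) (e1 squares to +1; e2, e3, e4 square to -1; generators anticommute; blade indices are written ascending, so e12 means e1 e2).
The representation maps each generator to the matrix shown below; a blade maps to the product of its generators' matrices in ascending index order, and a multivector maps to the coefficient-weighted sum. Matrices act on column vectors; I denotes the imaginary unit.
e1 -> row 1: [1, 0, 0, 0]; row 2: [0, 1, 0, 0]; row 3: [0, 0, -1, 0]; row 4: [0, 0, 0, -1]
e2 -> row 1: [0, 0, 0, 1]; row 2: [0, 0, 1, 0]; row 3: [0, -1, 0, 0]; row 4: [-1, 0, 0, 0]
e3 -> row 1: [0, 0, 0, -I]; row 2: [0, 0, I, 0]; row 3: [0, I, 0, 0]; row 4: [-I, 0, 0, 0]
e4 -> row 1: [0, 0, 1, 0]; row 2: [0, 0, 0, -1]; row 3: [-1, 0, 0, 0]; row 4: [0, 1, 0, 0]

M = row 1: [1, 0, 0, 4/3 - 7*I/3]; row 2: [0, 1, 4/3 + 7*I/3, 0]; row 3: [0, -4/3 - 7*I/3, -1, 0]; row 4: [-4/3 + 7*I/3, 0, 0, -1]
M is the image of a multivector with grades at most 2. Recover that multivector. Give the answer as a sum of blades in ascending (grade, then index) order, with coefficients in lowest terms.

Method: the blade images are trace-orthogonal — tr(rho(e_A) rho(e_B)^-1) = 4 if A = B and 0 otherwise — and rho(e_A)^-1 = (e_A)^2 * rho(e_A) with (e_A)^2 = +1 or -1, so the coefficient of e_A in the preimage is (e_A)^2 * tr(M rho(e_A))/4.
Nonzero projections over blades of grade <= 2: e1: (e1)^2 = +1, tr(M rho(e1)) = 4, coefficient 1; e2: (e2)^2 = -1, tr(M rho(e2)) = -16/3, coefficient 4/3; e13: (e13)^2 = +1, tr(M rho(e13)) = 28/3, coefficient 7/3. Every other blade of grade <= 2 projects to 0.
Answer: e1 + 4/3*e2 + 7/3*e13


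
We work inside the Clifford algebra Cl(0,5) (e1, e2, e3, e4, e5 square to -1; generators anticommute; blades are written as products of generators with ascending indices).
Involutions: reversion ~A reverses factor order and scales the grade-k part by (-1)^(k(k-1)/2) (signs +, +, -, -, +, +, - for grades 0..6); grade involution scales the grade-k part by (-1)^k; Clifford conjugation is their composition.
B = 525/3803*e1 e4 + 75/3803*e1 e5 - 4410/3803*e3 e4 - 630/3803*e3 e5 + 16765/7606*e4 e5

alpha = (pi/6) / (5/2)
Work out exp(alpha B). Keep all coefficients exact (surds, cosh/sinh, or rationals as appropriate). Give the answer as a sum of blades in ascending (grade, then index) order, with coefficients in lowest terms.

B^2 term by term: the squares give (525/3803)^2*(e1 e4)^2 + (75/3803)^2*(e1 e5)^2 + (-4410/3803)^2*(e3 e4)^2 + (-630/3803)^2*(e3 e5)^2 + (16765/7606)^2*(e4 e5)^2 = 275625/14462809*(-1) + 5625/14462809*(-1) + 19448100/14462809*(-1) + 396900/14462809*(-1) + 281065225/57851236*(-1) = -25/4 (each basis 2-blade squares to minus the product of its generators' squares); cross terms between blades sharing an index anticommute and cancel; the commuting (index-disjoint) pairs give grade-4 terms 2*c*c'*(blade product), which cancel blade by blade — e1 e3 e4 e5: 661500/14462809 - 661500/14462809 = 0 — confirming B is simple. So B^2 = -25/4.
B^2 = -25/4 — a negative square means the series sums to a rotation: l = 5/2, alpha*l = pi/6, so exp(alpha B) = cos(pi/6) + (sin(pi/6)/(5/2))*B = sqrt(3)/2 + (1/5)*B.
Answer: sqrt(3)/2 + 105/3803*e1 e4 + 15/3803*e1 e5 - 882/3803*e3 e4 - 126/3803*e3 e5 + 3353/7606*e4 e5


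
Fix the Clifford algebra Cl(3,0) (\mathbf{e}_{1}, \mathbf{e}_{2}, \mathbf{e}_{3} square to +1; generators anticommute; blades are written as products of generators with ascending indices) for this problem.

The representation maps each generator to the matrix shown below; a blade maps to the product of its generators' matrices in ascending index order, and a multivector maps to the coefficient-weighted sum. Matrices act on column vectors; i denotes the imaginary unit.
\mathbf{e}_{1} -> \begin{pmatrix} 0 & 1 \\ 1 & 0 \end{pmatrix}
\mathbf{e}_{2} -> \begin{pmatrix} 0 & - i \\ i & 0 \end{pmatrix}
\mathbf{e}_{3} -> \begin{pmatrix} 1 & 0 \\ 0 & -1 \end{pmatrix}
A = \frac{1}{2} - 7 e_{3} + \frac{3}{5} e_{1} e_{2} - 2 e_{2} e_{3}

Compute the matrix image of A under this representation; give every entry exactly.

Bivector images (products of the table entries): rho(e_{1} e_{2}) = rho(\mathbf{e}_{1})rho(\mathbf{e}_{2}) = \begin{pmatrix} i & 0 \\ 0 & - i \end{pmatrix}; rho(e_{2} e_{3}) = rho(\mathbf{e}_{2})rho(\mathbf{e}_{3}) = \begin{pmatrix} 0 & i \\ i & 0 \end{pmatrix}.
M = (\frac{1}{2})*1 + (-7)*rho(e_{3}) + (\frac{3}{5})*rho(e_{1} e_{2}) + (-2)*rho(e_{2} e_{3}), summed entrywise (1 is the identity matrix):
Answer: \begin{pmatrix} - \frac{13}{2} + \frac{3 i}{5} & - 2 i \\ - 2 i & \frac{15}{2} - \frac{3 i}{5} \end{pmatrix}


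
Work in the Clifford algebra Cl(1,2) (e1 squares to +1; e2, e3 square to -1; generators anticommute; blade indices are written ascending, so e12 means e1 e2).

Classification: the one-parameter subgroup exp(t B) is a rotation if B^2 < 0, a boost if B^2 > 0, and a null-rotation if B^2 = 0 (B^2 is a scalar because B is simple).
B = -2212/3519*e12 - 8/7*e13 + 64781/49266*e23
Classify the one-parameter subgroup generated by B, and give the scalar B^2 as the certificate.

B^2 term by term: the squares give (-2212/3519)^2*(e12)^2 + (-8/7)^2*(e13)^2 + (64781/49266)^2*(e23)^2 = 4892944/12383361*(+1) + 64/49*(+1) + 4196577961/2427138756*(-1) = -1/36 (each basis 2-blade squares to minus the product of its generators' squares); cross terms between blades sharing an index anticommute and cancel. So B^2 = -1/36.
Answer: rotation, certificate B^2 = -1/36. One invariant decides it: the square -1/36 survives every conjugation, and its sign is exactly the classification.


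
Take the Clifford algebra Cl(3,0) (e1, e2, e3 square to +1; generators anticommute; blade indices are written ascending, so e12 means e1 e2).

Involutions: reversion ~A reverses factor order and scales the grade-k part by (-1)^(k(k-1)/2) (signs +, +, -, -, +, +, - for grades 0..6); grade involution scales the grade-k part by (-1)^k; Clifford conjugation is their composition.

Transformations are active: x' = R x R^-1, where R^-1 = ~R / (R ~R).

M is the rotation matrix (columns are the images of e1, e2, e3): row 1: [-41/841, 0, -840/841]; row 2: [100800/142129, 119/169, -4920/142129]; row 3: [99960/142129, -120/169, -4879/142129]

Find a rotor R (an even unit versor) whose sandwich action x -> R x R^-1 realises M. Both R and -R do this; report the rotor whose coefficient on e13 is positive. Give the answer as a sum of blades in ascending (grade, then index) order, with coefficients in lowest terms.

Method: write R = a + b12*e12 + b13*e13 + b23*e23 with a^2 + b12^2 + b13^2 + b23^2 = 1 (so R^-1 = ~R). Expanding the columns R e_j ~R gives tr M = 4a^2 - 1 and, from the antisymmetric part, M21 - M12 = -4a*b12, M13 - M31 = 4a*b13, M32 - M23 = -4a*b23.
Here tr M = 88271/142129, so a^2 = (1 + tr M)/4 = 57600/142129 and a = ±240/377. Taking a = 240/377: M21 - M12 = 100800/142129, M13 - M31 = -241920/142129, M32 - M23 = -96000/142129, giving b12 = -105/377, b13 = -252/377, b23 = 100/377, i.e. R = 240/377 - 105/377*e12 - 252/377*e13 + 100/377*e23.
Its e13 coefficient is negative, so report the other preimage -R.
Answer: -240/377 + 105/377*e12 + 252/377*e13 - 100/377*e23. Recall the cover is two-to-one: with M of trace 88271/142129, both preimages act alike, and the stated e13 sign chooses the sheet.


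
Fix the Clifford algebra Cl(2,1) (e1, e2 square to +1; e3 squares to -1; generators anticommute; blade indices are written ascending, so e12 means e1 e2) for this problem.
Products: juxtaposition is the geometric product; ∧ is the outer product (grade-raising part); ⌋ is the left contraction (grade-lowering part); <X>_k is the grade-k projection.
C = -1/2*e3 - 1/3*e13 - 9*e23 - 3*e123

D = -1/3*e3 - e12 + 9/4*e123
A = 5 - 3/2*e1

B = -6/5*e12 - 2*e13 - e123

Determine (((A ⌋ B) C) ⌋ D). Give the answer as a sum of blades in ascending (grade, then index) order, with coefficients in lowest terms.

step 1: 9/5*e2 + 3*e3 - 6*e12 - 10*e13 + 3/2*e23 - 5*e123
step 2: 19/3 + 69/2*e1 - 695/12*e2 - 171/5*e3 + 97*e12 + 297/5*e13 - 29/10*e23 + 18/5*e123
step 3: 937/10 - 7733/120*e1 - 3363/20*e2 - 7933/36*e3 + 4237/60*e12 + 2085/16*e13 + 621/8*e23 + 57/4*e123
Answer: 937/10 - 7733/120*e1 - 3363/20*e2 - 7933/36*e3 + 4237/60*e12 + 2085/16*e13 + 621/8*e23 + 57/4*e123


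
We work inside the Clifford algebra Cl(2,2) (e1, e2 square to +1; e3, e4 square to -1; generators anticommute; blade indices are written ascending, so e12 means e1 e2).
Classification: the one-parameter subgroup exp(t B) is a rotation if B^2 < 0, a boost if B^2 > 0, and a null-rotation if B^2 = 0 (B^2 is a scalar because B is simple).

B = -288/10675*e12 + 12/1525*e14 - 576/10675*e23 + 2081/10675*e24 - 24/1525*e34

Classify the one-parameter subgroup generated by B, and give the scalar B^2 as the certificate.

B^2 term by term: the squares give (-288/10675)^2*(e12)^2 + (12/1525)^2*(e14)^2 + (-576/10675)^2*(e23)^2 + (2081/10675)^2*(e24)^2 + (-24/1525)^2*(e34)^2 = 82944/113955625*(-1) + 144/2325625*(+1) + 331776/113955625*(+1) + 4330561/113955625*(+1) + 576/2325625*(-1) = 1/25 (each basis 2-blade squares to minus the product of its generators' squares); cross terms between blades sharing an index anticommute and cancel; the commuting (index-disjoint) pairs give grade-4 terms 2*c*c'*(blade product), which cancel blade by blade — e1234: 13824/16279375 - 13824/16279375 = 0 — confirming B is simple. So B^2 = 1/25.
Answer: boost, certificate B^2 = 1/25. B^2 = 1/25 is basis-independent, so its sign is the whole story.


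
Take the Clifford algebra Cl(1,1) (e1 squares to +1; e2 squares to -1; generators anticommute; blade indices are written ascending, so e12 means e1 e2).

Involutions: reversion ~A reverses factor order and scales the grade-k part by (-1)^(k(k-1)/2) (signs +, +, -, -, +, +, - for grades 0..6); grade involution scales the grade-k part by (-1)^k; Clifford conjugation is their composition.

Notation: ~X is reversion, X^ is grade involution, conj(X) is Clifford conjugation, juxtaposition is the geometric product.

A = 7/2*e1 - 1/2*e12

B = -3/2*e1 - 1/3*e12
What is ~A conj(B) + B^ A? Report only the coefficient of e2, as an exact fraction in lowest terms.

first term: 65/12 + 5/12*e2
second term: 65/12 + 5/12*e2
Answer: 5/6


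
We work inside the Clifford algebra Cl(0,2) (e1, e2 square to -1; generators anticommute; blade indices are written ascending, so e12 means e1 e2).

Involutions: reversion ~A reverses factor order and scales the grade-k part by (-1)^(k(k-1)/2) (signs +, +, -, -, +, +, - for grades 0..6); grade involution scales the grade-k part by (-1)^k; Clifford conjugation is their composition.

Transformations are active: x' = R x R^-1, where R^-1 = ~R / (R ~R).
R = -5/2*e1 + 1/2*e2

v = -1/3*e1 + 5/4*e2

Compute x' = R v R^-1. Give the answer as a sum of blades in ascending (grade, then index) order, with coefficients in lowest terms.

~R = -5/2*e1 + 1/2*e2, and R ~R = -13/2, so R^-1 = ~R / (-13/2).
R v = -35/24 - 71/24*e12
Answer: -41/52*e1 - 40/39*e2


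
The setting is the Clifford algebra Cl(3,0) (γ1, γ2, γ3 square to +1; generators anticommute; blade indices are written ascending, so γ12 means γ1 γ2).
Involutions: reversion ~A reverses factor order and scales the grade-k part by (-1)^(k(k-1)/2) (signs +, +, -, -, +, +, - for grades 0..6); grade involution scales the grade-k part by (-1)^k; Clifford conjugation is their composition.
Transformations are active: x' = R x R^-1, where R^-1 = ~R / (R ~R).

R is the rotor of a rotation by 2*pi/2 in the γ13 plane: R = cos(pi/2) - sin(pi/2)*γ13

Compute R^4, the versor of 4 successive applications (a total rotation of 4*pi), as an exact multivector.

The rotor phase is half the rotation angle and phases add under composition, so 4 steps in the γ13 plane accumulate phase 4*(pi/2) = 2*pi: R^4 = cos(2*pi) - sin(2*pi)*γ13.
cos(2*pi) = 1 and sin(2*pi) = 0, so R^4 = 1. The total rotation 4*pi is 2 full turns, so every vector returns to itself, yet the rotor is +1, back on the identity sheet (an even number of 2*pi turns).
Answer: 1


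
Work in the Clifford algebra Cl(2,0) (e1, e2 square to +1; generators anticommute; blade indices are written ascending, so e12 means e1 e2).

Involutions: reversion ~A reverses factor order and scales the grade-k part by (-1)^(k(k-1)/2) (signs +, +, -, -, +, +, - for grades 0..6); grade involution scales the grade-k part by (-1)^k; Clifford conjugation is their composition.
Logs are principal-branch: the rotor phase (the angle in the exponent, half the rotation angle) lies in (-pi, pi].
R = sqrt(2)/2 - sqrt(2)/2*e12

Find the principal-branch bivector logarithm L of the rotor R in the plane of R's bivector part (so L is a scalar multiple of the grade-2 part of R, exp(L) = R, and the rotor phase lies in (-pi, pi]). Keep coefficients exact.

The scalar part of R is sqrt(2)/2, and that scalar determines the rotor phase on the principal branch; recovering the unit plane as bivector-part over sine of the phase gives L = phase * plane.
Concretely: cos(phase) = sqrt(2)/2 gives phase = ±pi/4, and since phase/sin(phase) is even the sign is immaterial: L = (phase/sin(phase)) * <R>_2 = (sqrt(2)*pi/4) * <R>_2.
Answer: -pi/4*e12


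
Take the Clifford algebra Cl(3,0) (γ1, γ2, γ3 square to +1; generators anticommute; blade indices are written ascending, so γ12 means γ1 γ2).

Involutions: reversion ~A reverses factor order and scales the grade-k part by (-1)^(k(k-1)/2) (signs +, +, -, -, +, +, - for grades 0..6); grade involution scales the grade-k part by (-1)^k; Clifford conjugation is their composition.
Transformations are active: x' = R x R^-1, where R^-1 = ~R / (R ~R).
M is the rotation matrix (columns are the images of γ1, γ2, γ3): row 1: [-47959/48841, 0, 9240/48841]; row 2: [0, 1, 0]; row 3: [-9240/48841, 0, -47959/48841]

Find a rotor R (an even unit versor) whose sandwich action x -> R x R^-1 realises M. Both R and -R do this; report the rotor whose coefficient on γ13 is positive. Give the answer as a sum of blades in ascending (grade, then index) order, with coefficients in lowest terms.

Method: write R = a + b12*γ12 + b13*γ13 + b23*γ23 with a^2 + b12^2 + b13^2 + b23^2 = 1 (so R^-1 = ~R). Expanding the columns R e_j ~R gives tr M = 4a^2 - 1 and, from the antisymmetric part, M21 - M12 = -4a*b12, M13 - M31 = 4a*b13, M32 - M23 = -4a*b23.
Here tr M = -47077/48841, so a^2 = (1 + tr M)/4 = 441/48841 and a = ±21/221. Taking a = 21/221: M21 - M12 = 0, M13 - M31 = 18480/48841, M32 - M23 = 0, giving b12 = 0, b13 = 220/221, b23 = 0, i.e. R = 21/221 + 220/221*γ13.
Its γ13 coefficient is already positive.
Answer: 21/221 + 220/221*γ13. Recall the cover is two-to-one: with M of trace -47077/48841, both preimages act alike, and the stated γ13 sign chooses the sheet.


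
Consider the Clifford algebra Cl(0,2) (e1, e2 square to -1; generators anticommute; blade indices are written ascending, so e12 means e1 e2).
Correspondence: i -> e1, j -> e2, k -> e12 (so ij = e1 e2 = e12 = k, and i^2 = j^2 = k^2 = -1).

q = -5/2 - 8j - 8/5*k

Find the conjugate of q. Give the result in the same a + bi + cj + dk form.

In blades: q = -5/2 - 8*e2 - 8/5*e12.
Conjugation here is Clifford conjugation: the scalar is fixed and the grade-1 and grade-2 blades all flip sign, giving -5/2 + 8*e2 + 8/5*e12; translating back:
Answer: -5/2 + 8j + 8/5*k


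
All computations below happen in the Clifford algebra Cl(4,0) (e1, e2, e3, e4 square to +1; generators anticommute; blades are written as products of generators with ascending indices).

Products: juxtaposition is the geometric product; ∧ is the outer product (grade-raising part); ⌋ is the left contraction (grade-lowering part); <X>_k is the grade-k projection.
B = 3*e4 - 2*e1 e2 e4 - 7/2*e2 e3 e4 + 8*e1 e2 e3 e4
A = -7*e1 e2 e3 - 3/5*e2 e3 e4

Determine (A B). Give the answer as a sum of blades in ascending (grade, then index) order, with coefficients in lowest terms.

step 1: -21/10 - 24/5*e1 + 56*e4 - 6/5*e1 e3 - 49/2*e1 e4 - 9/5*e2 e3 - 14*e3 e4 - 21*e1 e2 e3 e4
Answer: -21/10 - 24/5*e1 + 56*e4 - 6/5*e1 e3 - 49/2*e1 e4 - 9/5*e2 e3 - 14*e3 e4 - 21*e1 e2 e3 e4


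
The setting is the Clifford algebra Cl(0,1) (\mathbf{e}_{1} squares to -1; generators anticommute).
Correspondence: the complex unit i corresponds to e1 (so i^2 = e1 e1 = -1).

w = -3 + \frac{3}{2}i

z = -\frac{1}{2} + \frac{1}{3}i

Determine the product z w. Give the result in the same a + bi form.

In blades: z = -\frac{1}{2} + \frac{1}{3} e_{1}, w = -3 + \frac{3}{2} e_{1}.
Distribute z over w term by term (generator squares from the signature, products reordered to ascending indices): (-\frac{1}{2})*w = \frac{3}{2} - \frac{3}{4} e_{1}; (\frac{1}{3} e_{1})*w = -\frac{1}{2} - e_{1}.
Sum: 1 - \frac{7}{4} e_{1}; translating back through the correspondence:
Answer: 1 - \frac{7}{4}i


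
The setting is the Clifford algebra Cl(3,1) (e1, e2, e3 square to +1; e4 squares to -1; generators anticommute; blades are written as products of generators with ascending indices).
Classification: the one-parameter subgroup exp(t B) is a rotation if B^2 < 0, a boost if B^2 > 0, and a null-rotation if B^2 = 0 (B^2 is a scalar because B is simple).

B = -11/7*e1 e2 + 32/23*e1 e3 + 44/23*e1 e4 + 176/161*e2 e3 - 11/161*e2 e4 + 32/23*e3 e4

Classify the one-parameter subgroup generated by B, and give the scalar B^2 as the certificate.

B^2 term by term: the squares give (-11/7)^2*(e1 e2)^2 + (32/23)^2*(e1 e3)^2 + (44/23)^2*(e1 e4)^2 + (176/161)^2*(e2 e3)^2 + (-11/161)^2*(e2 e4)^2 + (32/23)^2*(e3 e4)^2 = 121/49*(-1) + 1024/529*(-1) + 1936/529*(+1) + 30976/25921*(-1) + 121/25921*(+1) + 1024/529*(+1) = 0 (each basis 2-blade squares to minus the product of its generators' squares); cross terms between blades sharing an index anticommute and cancel; the commuting (index-disjoint) pairs give grade-4 terms 2*c*c'*(blade product), which cancel blade by blade — e1 e2 e3 e4: -704/161 + 704/3703 + 15488/3703 = 0 — confirming B is simple. So B^2 = 0.
Answer: null-rotation, certificate B^2 = 0. No conjugation can change B^2 = 0; the sign gives the class.


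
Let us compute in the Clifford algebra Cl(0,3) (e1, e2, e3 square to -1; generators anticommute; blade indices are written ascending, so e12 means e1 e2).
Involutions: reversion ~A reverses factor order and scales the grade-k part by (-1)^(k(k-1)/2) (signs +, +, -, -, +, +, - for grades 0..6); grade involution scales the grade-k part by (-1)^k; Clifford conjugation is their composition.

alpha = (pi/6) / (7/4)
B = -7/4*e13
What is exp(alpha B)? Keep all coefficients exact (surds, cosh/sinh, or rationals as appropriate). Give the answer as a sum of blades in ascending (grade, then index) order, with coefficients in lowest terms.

B^2 = (-7/4)^2*(e13)^2 = 49/16*(-1) = -49/16 (a basis 2-blade squares to minus the product of its generators' squares).
B^2 = -49/16 — the negative square puts this in the circular regime; l = 7/4, alpha*l = pi/6, so exp(alpha B) = cos(pi/6) + (sin(pi/6)/(7/4))*B = sqrt(3)/2 + (2/7)*B.
Answer: sqrt(3)/2 - 1/2*e13


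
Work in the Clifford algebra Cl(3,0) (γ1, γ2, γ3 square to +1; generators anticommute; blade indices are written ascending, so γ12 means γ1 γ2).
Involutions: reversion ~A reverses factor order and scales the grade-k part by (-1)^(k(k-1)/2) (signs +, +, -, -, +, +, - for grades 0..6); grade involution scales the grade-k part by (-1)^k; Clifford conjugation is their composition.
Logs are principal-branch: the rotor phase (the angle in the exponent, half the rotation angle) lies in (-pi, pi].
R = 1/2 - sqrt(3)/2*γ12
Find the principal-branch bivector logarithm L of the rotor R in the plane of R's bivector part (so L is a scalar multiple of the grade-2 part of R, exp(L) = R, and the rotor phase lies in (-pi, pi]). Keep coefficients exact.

The scalar part of R is 1/2, which fixes the principal-branch rotor phase; the unit plane is then the bivector part divided by the sine of that phase, and L is that plane scaled by the phase.
Concretely: cos(phase) = 1/2 gives phase = ±pi/3, and since phase/sin(phase) is even the sign is immaterial: L = (phase/sin(phase)) * <R>_2 = (2*sqrt(3)*pi/9) * <R>_2.
Answer: -pi/3*γ12


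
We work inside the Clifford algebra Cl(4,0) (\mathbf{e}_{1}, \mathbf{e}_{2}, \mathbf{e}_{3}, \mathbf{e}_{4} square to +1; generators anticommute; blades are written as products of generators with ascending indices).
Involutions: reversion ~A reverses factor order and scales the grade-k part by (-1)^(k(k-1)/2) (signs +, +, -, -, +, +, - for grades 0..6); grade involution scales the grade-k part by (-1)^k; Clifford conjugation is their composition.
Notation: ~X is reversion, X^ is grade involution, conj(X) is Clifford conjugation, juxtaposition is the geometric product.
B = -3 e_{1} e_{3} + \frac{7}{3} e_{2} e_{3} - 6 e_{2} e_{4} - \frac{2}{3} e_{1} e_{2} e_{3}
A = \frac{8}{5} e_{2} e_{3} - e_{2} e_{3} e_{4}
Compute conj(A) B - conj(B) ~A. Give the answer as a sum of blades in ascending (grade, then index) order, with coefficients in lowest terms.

first term: \frac{56}{15} - \frac{16}{15} e_{1} + 6 e_{3} + \frac{7}{3} e_{4} + \frac{24}{5} e_{1} e_{2} + \frac{2}{3} e_{1} e_{4} - \frac{48}{5} e_{3} e_{4} + 3 e_{1} e_{2} e_{4}
second term: -\frac{56}{15} - \frac{16}{15} e_{1} + 6 e_{3} + \frac{7}{3} e_{4} + \frac{24}{5} e_{1} e_{2} + \frac{2}{3} e_{1} e_{4} - \frac{48}{5} e_{3} e_{4} - 3 e_{1} e_{2} e_{4}
Answer: \frac{112}{15} + 6 e_{1} e_{2} e_{4}
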